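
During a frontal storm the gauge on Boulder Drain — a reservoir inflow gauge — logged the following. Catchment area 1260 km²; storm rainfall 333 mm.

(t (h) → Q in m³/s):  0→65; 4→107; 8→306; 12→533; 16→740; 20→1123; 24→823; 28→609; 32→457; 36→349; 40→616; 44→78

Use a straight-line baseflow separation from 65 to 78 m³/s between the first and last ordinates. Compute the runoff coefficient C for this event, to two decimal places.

ΣQ_DR = 4948 m³/s; V = ΣQ_DR·Δt = 7.125 × 10^7 m³.
Runoff depth d = V / A = 56.55 mm.
C = d / P = 56.55 / 333 = 0.17.

C ≈ 0.17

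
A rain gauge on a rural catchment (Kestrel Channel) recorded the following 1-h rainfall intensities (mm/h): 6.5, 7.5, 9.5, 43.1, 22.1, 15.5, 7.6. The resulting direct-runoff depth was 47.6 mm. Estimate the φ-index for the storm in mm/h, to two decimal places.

φ ≈ 11.03 mm/h

Only the 3 blocks with intensity above φ contribute runoff: 43.1, 22.1, 15.5 mm/h.
Σ(I−φ)·Δt = d  ⇒  (43.1+22.1+15.5 − 3φ)·1 = 47.6
φ = (80.70 − 47.6/1) / 3 = 11.03 mm/h.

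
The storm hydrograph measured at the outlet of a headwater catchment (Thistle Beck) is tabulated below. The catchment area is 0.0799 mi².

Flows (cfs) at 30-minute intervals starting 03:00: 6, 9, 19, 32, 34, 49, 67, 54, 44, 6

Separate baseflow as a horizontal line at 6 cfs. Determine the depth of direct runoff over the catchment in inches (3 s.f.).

d ≈ 2.52 in

Direct runoff: 0.0, 3.0, 13.0, 26.0, 28.0, 43.0, 61.0, 48.0, 38.0, 0.0 cfs; ΣQ_DR = 260.0 cfs.
V = ΣQ_DR · Δt = 260.0 × 1800 s = 4.680 × 10^5 ft³.
Over A = 0.0799 mi², depth = V / A = 2.52 in.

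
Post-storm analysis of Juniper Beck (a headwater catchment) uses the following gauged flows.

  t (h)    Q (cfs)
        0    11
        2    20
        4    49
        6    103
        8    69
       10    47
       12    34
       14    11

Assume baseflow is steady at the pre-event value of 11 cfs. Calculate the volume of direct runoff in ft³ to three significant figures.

V ≈ 1.84 × 10^6 ft³

Direct-runoff ordinates (Q − Q_b): 0.0, 9.0, 38.0, 92.0, 58.0, 36.0, 23.0, 0.0 cfs.
ΣQ_DR = 256.0 cfs.
With Δt = 2 h = 7200 s, V = ΣQ_DR · Δt = 256.0 × 7200 = 1.84 × 10^6 ft³.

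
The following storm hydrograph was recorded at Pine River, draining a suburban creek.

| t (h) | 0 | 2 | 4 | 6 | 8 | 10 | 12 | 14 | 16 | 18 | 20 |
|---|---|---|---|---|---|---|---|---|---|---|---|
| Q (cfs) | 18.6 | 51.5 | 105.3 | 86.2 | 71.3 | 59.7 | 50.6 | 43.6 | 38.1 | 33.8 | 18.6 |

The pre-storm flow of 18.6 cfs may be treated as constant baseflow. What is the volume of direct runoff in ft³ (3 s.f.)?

V ≈ 2.68 × 10^6 ft³

Direct-runoff ordinates (Q − Q_b): 0.0, 32.9, 86.7, 67.6, 52.7, 41.1, 32.0, 25.0, 19.5, 15.2, 0.0 cfs.
ΣQ_DR = 372.7 cfs.
With Δt = 2 h = 7200 s, V = ΣQ_DR · Δt = 372.7 × 7200 = 2.68 × 10^6 ft³.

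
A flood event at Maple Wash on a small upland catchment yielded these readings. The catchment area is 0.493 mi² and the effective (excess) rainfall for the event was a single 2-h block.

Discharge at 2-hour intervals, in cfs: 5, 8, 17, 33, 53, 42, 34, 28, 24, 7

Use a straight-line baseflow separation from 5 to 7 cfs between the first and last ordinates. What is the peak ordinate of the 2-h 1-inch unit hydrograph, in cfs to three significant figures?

Direct runoff: 0.00, 2.78, 11.56, 27.33, 47.11, 35.89, 27.67, 21.44, 17.22, 0.00 cfs; ΣQ_DR = 191.0 cfs, peak = 47.11 cfs.
Runoff depth d = ΣQ_DR·Δt / A = 191.0 × 7200 / (0.493 mi²) = 1.201 in.
The 1-inch UH is the DRH scaled by (1 in)/d, so U_p = 47.11 × 1/1.201 = 39.2 cfs.

U_p ≈ 39.2 cfs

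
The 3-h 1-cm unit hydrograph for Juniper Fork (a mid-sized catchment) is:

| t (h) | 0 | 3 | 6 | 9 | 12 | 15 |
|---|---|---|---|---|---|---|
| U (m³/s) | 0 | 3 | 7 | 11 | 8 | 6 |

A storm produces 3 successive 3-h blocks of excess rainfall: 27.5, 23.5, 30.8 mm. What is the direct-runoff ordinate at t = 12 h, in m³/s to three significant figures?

By discrete convolution, Q_j = Σ (P_i / 10 mm) · U_{j−i}.
At t = 12 h (j=4): Q = (27.5/10)·8 + (23.5/10)·11 + (30.8/10)·7 = 69.4 m³/s.

Q ≈ 69.4 m³/s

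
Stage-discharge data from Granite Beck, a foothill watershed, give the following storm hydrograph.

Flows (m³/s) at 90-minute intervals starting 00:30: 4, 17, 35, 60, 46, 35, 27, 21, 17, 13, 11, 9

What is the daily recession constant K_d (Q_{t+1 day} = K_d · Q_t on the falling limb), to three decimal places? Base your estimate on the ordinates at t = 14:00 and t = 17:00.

K_d ≈ 0.053

Between t = 14:00 and t = 17:00 the flow falls from 13 to 9 m³/s over 2×1.5 h = 3 h.
Per-interval ratio K = (9/13)^(1/2) = 0.8321; K_d = K^(24/1.5) = 0.053.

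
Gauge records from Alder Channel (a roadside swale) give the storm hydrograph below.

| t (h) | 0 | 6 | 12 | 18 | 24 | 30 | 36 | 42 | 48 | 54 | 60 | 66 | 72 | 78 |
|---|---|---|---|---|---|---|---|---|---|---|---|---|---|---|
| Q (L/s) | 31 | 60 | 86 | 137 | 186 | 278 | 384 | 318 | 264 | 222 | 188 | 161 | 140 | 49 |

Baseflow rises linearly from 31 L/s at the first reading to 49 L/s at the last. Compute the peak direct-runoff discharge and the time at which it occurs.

Q_p = 344.69 L/s at t = 36 h

Subtracting baseflow gives direct-runoff ordinates: 0.00, 27.62, 52.23, 101.85, 149.46, 240.08, 344.69, 277.31, 221.92, 178.54, 143.15, 114.77, 92.38, 0.00 L/s.
The maximum is 344.69 L/s, occurring at the reading for t = 36 h.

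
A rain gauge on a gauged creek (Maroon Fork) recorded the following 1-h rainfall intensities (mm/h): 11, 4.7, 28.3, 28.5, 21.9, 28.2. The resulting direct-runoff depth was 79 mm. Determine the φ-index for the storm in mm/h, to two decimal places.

Only the 5 blocks with intensity above φ contribute runoff: 11, 28.3, 28.5, 21.9, 28.2 mm/h.
Σ(I−φ)·Δt = d  ⇒  (11+28.3+28.5+21.9+28.2 − 5φ)·1 = 79
φ = (117.9 − 79/1) / 5 = 7.78 mm/h.

φ ≈ 7.78 mm/h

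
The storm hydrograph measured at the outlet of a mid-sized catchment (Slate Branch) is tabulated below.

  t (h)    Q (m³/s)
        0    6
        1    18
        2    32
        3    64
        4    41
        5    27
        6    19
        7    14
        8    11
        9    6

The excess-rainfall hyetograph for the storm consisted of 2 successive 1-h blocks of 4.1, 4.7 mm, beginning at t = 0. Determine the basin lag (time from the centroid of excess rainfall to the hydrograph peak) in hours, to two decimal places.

t_L ≈ 1.97 h

Centroid of excess rainfall: t_c = Σ P_i·t̄_i / ΣP_i = 1.0341 h (block centres at 0.5, 1.5 h).
Hydrograph peak occurs at t = 3 h, so basin lag t_L = 3 − 1.0341 = 1.97 h.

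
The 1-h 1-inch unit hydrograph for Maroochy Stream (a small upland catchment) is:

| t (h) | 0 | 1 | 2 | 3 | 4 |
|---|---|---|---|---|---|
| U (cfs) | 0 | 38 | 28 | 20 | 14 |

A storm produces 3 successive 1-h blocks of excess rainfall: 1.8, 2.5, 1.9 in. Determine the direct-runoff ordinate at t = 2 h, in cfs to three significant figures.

Q ≈ 145 cfs

By discrete convolution, Q_j = Σ (P_i / 1 in) · U_{j−i}.
At t = 2 h (j=2): Q = (1.8/1)·28 + (2.5/1)·38 + (1.9/1)·0 = 145 cfs.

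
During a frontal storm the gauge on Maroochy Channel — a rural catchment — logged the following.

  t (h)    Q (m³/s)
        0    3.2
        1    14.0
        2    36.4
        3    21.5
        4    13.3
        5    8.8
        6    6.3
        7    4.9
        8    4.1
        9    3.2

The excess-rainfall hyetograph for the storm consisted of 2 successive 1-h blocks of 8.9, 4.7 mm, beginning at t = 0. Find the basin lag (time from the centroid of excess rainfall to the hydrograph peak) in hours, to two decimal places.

Centroid of excess rainfall: t_c = Σ P_i·t̄_i / ΣP_i = 0.8456 h (block centres at 0.5, 1.5 h).
Hydrograph peak occurs at t = 2 h, so basin lag t_L = 2 − 0.8456 = 1.15 h.

t_L ≈ 1.15 h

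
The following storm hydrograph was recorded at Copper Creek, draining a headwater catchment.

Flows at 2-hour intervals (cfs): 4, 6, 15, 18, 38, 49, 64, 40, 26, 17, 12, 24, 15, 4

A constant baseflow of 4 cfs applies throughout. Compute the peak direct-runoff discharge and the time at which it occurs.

Subtracting baseflow gives direct-runoff ordinates: 0.0, 2.0, 11.0, 14.0, 34.0, 45.0, 60.0, 36.0, 22.0, 13.0, 8.0, 20.0, 11.0, 0.0 cfs.
The maximum is 60.0 cfs, occurring at the reading for t = 12 h.

Q_p = 60.0 cfs at t = 12 h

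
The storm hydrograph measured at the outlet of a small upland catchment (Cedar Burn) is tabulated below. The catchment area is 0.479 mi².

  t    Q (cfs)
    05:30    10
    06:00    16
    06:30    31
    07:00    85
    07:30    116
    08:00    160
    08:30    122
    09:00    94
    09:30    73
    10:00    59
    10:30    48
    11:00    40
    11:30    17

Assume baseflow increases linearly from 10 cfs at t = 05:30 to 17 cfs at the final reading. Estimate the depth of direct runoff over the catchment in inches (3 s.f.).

d ≈ 1.12 in

Direct runoff: 0.00, 5.42, 19.83, 73.25, 103.67, 147.08, 108.50, 79.92, 58.33, 43.75, 32.17, 23.58, 0.00 cfs; ΣQ_DR = 695.5 cfs.
V = ΣQ_DR · Δt = 695.5 × 1800 s = 1.252 × 10^6 ft³.
Over A = 0.479 mi², depth = V / A = 1.12 in.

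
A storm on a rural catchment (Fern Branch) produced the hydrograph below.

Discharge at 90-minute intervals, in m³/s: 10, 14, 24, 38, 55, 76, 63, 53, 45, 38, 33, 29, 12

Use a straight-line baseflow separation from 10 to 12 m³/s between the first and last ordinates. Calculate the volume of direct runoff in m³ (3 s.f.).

V ≈ 1.87 × 10^6 m³

Direct-runoff ordinates (Q − Q_b): 0.00, 3.83, 13.67, 27.50, 44.33, 65.17, 52.00, 41.83, 33.67, 26.50, 21.33, 17.17, 0.00 m³/s.
ΣQ_DR = 347.0 m³/s.
With Δt = 1.5 h = 5400 s, V = ΣQ_DR · Δt = 347.0 × 5400 = 1.87 × 10^6 m³.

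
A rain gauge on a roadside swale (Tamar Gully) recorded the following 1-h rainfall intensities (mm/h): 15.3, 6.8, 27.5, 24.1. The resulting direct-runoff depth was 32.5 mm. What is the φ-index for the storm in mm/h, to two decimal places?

φ ≈ 11.47 mm/h

Only the 3 blocks with intensity above φ contribute runoff: 15.3, 27.5, 24.1 mm/h.
Σ(I−φ)·Δt = d  ⇒  (15.3+27.5+24.1 − 3φ)·1 = 32.5
φ = (66.90 − 32.5/1) / 3 = 11.47 mm/h.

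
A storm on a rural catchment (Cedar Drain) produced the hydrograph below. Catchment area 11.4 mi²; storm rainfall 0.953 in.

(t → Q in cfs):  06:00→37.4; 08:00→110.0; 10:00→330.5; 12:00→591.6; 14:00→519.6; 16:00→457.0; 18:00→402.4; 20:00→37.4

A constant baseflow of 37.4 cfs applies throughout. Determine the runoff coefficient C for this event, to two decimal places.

C ≈ 0.62

ΣQ_DR = 2187 cfs; V = ΣQ_DR·Δt = 1.574 × 10^7 ft³.
Runoff depth d = V / A = 0.5945 in.
C = d / P = 0.5945 / 0.953 = 0.62.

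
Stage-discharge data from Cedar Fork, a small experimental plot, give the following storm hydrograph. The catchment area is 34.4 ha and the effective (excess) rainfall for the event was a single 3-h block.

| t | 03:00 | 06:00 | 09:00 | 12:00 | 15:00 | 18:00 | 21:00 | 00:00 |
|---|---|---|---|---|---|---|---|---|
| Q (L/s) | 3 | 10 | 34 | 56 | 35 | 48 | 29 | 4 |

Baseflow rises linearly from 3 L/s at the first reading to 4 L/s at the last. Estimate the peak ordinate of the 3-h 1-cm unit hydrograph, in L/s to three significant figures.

Direct runoff: 0.00, 6.86, 30.71, 52.57, 31.43, 44.29, 25.14, 0.00 L/s; ΣQ_DR = 191.0 L/s, peak = 52.57 L/s.
Runoff depth d = ΣQ_DR·Δt / A = 191.0 × 10800 / (34.4 ha) = 5.997 mm.
The 1-cm UH is the DRH scaled by (10 mm)/d, so U_p = 52.57 × 10/5.997 = 87.7 L/s.

U_p ≈ 87.7 L/s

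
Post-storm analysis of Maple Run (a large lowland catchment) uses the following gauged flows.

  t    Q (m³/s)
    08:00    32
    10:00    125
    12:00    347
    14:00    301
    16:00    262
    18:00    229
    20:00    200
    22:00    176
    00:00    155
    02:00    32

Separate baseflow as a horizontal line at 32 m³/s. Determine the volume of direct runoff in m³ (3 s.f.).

Direct-runoff ordinates (Q − Q_b): 0.0, 93.0, 315.0, 269.0, 230.0, 197.0, 168.0, 144.0, 123.0, 0.0 m³/s.
ΣQ_DR = 1539 m³/s.
With Δt = 2 h = 7200 s, V = ΣQ_DR · Δt = 1539 × 7200 = 1.11 × 10^7 m³.

V ≈ 1.11 × 10^7 m³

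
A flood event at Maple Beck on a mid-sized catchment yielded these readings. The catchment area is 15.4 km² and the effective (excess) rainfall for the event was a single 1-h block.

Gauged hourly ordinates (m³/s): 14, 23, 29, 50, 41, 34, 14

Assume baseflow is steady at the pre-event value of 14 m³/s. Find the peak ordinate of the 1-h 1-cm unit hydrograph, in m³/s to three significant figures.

U_p ≈ 14.4 m³/s

Direct runoff: 0.0, 9.0, 15.0, 36.0, 27.0, 20.0, 0.0 m³/s; ΣQ_DR = 107.0 m³/s, peak = 36.0 m³/s.
Runoff depth d = ΣQ_DR·Δt / A = 107.0 × 3600 / (15.4 km²) = 25.01 mm.
The 1-cm UH is the DRH scaled by (10 mm)/d, so U_p = 36.0 × 10/25.01 = 14.4 m³/s.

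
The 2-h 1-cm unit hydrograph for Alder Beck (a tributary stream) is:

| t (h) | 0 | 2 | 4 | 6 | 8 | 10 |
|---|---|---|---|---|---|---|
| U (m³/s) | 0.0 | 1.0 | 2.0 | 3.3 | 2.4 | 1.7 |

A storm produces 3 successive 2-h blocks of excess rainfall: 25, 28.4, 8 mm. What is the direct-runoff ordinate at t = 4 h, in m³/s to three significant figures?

By discrete convolution, Q_j = Σ (P_i / 10 mm) · U_{j−i}.
At t = 4 h (j=2): Q = (25/10)·2.0 + (28.4/10)·1.0 + (8/10)·0.0 = 7.84 m³/s.

Q ≈ 7.84 m³/s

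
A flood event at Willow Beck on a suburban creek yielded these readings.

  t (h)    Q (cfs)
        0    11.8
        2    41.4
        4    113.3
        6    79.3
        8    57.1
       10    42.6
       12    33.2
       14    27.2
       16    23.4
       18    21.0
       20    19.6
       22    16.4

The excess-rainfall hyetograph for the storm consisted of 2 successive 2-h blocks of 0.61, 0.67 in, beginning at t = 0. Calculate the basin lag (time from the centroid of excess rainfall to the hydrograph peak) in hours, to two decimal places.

Centroid of excess rainfall: t_c = Σ P_i·t̄_i / ΣP_i = 2.0469 h (block centres at 1, 3 h).
Hydrograph peak occurs at t = 4 h, so basin lag t_L = 4 − 2.0469 = 1.95 h.

t_L ≈ 1.95 h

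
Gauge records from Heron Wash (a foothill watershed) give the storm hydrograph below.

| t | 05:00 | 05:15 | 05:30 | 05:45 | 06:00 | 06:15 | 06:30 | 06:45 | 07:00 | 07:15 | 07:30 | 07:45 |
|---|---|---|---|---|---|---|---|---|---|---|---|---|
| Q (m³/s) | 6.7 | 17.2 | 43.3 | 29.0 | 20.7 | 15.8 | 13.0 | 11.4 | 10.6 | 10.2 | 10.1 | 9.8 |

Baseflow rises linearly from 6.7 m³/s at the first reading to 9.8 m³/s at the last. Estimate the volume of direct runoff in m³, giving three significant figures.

Direct-runoff ordinates (Q − Q_b): 0.00, 10.22, 36.04, 21.45, 12.87, 7.69, 4.61, 2.73, 1.65, 0.96, 0.58, 0.00 m³/s.
ΣQ_DR = 98.80 m³/s.
With Δt = 0.25 h = 900 s, V = ΣQ_DR · Δt = 98.80 × 900 = 88900 m³.

V ≈ 88900 m³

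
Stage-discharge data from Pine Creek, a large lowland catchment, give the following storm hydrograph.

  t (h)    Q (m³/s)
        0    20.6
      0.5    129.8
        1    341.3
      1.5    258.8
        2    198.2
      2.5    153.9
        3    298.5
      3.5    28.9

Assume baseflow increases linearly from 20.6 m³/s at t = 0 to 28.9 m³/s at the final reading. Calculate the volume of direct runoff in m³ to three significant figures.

Direct-runoff ordinates (Q − Q_b): 0.00, 108.01, 318.33, 234.64, 172.86, 127.37, 270.79, 0.00 m³/s.
ΣQ_DR = 1232 m³/s.
With Δt = 0.5 h = 1800 s, V = ΣQ_DR · Δt = 1232 × 1800 = 2.22 × 10^6 m³.

V ≈ 2.22 × 10^6 m³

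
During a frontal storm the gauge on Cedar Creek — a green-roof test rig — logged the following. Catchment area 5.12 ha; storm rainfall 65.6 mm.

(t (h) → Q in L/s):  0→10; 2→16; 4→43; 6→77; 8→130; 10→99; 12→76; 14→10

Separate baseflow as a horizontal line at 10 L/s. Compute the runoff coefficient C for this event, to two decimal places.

ΣQ_DR = 381.0 L/s; V = ΣQ_DR·Δt = 2.743 × 10^6 L.
Runoff depth d = V / A = 53.58 mm.
C = d / P = 53.58 / 65.6 = 0.82.

C ≈ 0.82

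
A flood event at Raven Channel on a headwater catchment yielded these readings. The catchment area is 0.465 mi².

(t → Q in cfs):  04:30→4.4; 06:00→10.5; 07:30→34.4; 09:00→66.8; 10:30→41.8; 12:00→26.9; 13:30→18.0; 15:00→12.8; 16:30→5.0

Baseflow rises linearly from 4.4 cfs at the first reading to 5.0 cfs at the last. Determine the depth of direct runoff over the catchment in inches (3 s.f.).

Direct runoff: 0.00, 6.03, 29.85, 62.17, 37.10, 22.12, 13.15, 7.88, 0.00 cfs; ΣQ_DR = 178.3 cfs.
V = ΣQ_DR · Δt = 178.3 × 5400 s = 9.628 × 10^5 ft³.
Over A = 0.465 mi², depth = V / A = 0.891 in.

d ≈ 0.891 in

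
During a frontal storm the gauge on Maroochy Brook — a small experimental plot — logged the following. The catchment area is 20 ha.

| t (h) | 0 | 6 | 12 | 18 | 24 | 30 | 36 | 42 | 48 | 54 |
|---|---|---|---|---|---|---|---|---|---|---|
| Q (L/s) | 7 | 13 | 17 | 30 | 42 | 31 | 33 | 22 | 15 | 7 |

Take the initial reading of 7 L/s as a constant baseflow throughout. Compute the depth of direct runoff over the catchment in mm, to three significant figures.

d ≈ 15.9 mm

Direct runoff: 0.0, 6.0, 10.0, 23.0, 35.0, 24.0, 26.0, 15.0, 8.0, 0.0 L/s; ΣQ_DR = 147.0 L/s.
V = ΣQ_DR · Δt = 147.0 × 21600 s = 3.175 × 10^6 L.
Over A = 20 ha, depth = V / A = 15.9 mm.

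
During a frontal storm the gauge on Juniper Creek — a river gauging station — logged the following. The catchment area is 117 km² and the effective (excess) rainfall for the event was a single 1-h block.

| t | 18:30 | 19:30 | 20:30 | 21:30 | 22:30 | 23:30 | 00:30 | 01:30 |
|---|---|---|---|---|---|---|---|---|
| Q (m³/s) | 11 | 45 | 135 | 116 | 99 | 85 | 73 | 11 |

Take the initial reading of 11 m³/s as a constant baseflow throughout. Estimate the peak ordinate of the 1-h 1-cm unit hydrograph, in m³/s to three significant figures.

Direct runoff: 0.0, 34.0, 124.0, 105.0, 88.0, 74.0, 62.0, 0.0 m³/s; ΣQ_DR = 487.0 m³/s, peak = 124.0 m³/s.
Runoff depth d = ΣQ_DR·Δt / A = 487.0 × 3600 / (117 km²) = 14.98 mm.
The 1-cm UH is the DRH scaled by (10 mm)/d, so U_p = 124.0 × 10/14.98 = 82.8 m³/s.

U_p ≈ 82.8 m³/s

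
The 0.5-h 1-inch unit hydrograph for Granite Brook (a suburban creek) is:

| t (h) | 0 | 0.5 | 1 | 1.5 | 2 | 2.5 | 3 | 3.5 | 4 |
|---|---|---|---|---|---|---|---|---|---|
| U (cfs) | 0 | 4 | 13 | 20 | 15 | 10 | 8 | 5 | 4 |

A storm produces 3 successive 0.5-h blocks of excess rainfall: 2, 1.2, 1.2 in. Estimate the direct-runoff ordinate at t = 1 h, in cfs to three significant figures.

By discrete convolution, Q_j = Σ (P_i / 1 in) · U_{j−i}.
At t = 1 h (j=2): Q = (2/1)·13 + (1.2/1)·4 + (1.2/1)·0 = 30.8 cfs.

Q ≈ 30.8 cfs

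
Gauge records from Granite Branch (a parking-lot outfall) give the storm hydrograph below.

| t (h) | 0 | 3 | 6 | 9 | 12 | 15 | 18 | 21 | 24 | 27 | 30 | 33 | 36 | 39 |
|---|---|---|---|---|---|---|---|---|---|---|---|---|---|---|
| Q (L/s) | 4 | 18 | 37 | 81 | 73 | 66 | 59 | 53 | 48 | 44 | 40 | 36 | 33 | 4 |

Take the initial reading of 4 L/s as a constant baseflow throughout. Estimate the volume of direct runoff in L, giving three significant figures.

Direct-runoff ordinates (Q − Q_b): 0.0, 14.0, 33.0, 77.0, 69.0, 62.0, 55.0, 49.0, 44.0, 40.0, 36.0, 32.0, 29.0, 0.0 L/s.
ΣQ_DR = 540.0 L/s.
With Δt = 3 h = 10800 s, V = ΣQ_DR · Δt = 540.0 × 10800 = 5.83 × 10^6 L.

V ≈ 5.83 × 10^6 L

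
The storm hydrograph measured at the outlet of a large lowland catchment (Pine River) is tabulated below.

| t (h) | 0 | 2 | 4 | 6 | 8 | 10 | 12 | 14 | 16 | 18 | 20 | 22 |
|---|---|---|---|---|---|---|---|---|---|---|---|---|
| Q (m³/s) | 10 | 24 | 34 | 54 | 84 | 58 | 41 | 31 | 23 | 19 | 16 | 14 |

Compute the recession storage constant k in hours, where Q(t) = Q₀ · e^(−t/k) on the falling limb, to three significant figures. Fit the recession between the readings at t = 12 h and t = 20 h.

On the falling limb, Q drops from 41 to 16 m³/s between t = 12 h and t = 20 h (Δt = 8 h).
k = −Δt / ln(Q₂/Q₁) = −8 / ln(16/41) = 8.50 h.

k ≈ 8.50 h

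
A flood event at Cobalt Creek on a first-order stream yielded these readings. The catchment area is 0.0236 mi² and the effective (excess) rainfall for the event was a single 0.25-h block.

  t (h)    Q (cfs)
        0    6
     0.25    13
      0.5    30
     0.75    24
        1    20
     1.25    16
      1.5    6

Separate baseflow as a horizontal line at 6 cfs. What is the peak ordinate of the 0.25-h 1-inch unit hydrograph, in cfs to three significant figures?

U_p ≈ 20.0 cfs

Direct runoff: 0.0, 7.0, 24.0, 18.0, 14.0, 10.0, 0.0 cfs; ΣQ_DR = 73.00 cfs, peak = 24.0 cfs.
Runoff depth d = ΣQ_DR·Δt / A = 73.00 × 900 / (0.0236 mi²) = 1.198 in.
The 1-inch UH is the DRH scaled by (1 in)/d, so U_p = 24.0 × 1/1.198 = 20.0 cfs.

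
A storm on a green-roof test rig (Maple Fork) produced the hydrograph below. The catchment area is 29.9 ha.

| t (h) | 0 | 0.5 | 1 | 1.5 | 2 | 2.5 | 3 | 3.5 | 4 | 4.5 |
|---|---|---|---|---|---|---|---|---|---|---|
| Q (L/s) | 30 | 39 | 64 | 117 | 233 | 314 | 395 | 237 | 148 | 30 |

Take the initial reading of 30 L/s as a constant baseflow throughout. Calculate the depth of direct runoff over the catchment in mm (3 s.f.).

d ≈ 7.87 mm

Direct runoff: 0.0, 9.0, 34.0, 87.0, 203.0, 284.0, 365.0, 207.0, 118.0, 0.0 L/s; ΣQ_DR = 1307 L/s.
V = ΣQ_DR · Δt = 1307 × 1800 s = 2.353 × 10^6 L.
Over A = 29.9 ha, depth = V / A = 7.87 mm.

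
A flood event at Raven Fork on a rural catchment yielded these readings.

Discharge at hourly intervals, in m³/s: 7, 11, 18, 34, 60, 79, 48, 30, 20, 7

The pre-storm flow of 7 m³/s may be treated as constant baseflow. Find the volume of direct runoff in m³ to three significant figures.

Direct-runoff ordinates (Q − Q_b): 0.0, 4.0, 11.0, 27.0, 53.0, 72.0, 41.0, 23.0, 13.0, 0.0 m³/s.
ΣQ_DR = 244.0 m³/s.
With Δt = 1 h = 3600 s, V = ΣQ_DR · Δt = 244.0 × 3600 = 8.78 × 10^5 m³.

V ≈ 8.78 × 10^5 m³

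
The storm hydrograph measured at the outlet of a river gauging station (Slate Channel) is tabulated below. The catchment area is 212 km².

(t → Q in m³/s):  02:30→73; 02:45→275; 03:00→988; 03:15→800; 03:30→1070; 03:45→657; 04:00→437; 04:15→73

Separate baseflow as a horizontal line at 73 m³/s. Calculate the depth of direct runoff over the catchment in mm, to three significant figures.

d ≈ 16.1 mm

Direct runoff: 0.0, 202.0, 915.0, 727.0, 997.0, 584.0, 364.0, 0.0 m³/s; ΣQ_DR = 3789 m³/s.
V = ΣQ_DR · Δt = 3789 × 900 s = 3.410 × 10^6 m³.
Over A = 212 km², depth = V / A = 16.1 mm.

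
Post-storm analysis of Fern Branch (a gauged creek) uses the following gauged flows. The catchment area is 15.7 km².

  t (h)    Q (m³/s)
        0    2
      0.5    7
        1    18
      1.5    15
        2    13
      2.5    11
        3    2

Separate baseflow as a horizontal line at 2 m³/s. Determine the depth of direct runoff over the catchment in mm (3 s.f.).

d ≈ 6.19 mm

Direct runoff: 0.0, 5.0, 16.0, 13.0, 11.0, 9.0, 0.0 m³/s; ΣQ_DR = 54.00 m³/s.
V = ΣQ_DR · Δt = 54.00 × 1800 s = 97200 m³.
Over A = 15.7 km², depth = V / A = 6.19 mm.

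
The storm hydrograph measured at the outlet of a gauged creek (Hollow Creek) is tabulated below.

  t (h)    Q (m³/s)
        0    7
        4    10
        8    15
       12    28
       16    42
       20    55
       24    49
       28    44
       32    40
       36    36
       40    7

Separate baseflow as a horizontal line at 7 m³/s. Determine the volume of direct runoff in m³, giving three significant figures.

Direct-runoff ordinates (Q − Q_b): 0.0, 3.0, 8.0, 21.0, 35.0, 48.0, 42.0, 37.0, 33.0, 29.0, 0.0 m³/s.
ΣQ_DR = 256.0 m³/s.
With Δt = 4 h = 14400 s, V = ΣQ_DR · Δt = 256.0 × 14400 = 3.69 × 10^6 m³.

V ≈ 3.69 × 10^6 m³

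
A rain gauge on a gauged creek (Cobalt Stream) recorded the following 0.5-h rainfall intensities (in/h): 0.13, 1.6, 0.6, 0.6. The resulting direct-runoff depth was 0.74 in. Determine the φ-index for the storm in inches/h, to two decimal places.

Only the 3 blocks with intensity above φ contribute runoff: 1.6, 0.6, 0.6 in/h.
Σ(I−φ)·Δt = d  ⇒  (1.6+0.6+0.6 − 3φ)·0.5 = 0.74
φ = (2.800 − 0.74/0.5) / 3 = 0.44 in/h.

φ ≈ 0.44 in/h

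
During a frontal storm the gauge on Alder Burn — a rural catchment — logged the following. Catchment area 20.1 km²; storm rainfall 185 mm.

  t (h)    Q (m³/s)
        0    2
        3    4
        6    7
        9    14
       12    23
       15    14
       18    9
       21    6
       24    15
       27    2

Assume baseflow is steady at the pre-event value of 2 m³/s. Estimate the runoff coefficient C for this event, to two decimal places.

C ≈ 0.22

ΣQ_DR = 76.00 m³/s; V = ΣQ_DR·Δt = 8.208 × 10^5 m³.
Runoff depth d = V / A = 40.84 mm.
C = d / P = 40.84 / 185 = 0.22.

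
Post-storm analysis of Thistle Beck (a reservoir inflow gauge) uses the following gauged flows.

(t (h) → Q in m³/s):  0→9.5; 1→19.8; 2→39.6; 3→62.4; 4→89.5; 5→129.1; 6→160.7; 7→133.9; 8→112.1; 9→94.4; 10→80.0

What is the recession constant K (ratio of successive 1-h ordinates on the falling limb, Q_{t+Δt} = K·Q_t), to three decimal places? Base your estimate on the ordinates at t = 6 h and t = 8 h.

K ≈ 0.835

Using the recession-limb readings at t = 6 h and t = 8 h: Q falls from 160.7 to 112.1 m³/s over 2 intervals.
K = (Q₂/Q₁)^(1/2) = (112.1/160.7)^(1/2) = 0.835.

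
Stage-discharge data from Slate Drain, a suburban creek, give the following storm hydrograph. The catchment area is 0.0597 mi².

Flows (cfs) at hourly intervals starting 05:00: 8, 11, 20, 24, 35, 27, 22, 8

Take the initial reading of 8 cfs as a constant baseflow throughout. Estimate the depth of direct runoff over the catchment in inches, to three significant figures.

Direct runoff: 0.0, 3.0, 12.0, 16.0, 27.0, 19.0, 14.0, 0.0 cfs; ΣQ_DR = 91.00 cfs.
V = ΣQ_DR · Δt = 91.00 × 3600 s = 3.276 × 10^5 ft³.
Over A = 0.0597 mi², depth = V / A = 2.36 in.

d ≈ 2.36 in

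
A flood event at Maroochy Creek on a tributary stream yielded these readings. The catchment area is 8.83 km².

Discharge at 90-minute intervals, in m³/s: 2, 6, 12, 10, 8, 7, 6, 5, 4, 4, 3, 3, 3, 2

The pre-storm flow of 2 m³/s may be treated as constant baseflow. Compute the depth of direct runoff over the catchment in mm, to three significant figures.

d ≈ 28.7 mm

Direct runoff: 0.0, 4.0, 10.0, 8.0, 6.0, 5.0, 4.0, 3.0, 2.0, 2.0, 1.0, 1.0, 1.0, 0.0 m³/s; ΣQ_DR = 47.00 m³/s.
V = ΣQ_DR · Δt = 47.00 × 5400 s = 2.538 × 10^5 m³.
Over A = 8.83 km², depth = V / A = 28.7 mm.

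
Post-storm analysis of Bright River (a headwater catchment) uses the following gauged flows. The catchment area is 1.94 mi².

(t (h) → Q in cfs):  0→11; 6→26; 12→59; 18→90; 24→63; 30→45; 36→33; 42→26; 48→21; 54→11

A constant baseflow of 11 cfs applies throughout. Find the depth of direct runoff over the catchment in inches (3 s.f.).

d ≈ 1.32 in

Direct runoff: 0.0, 15.0, 48.0, 79.0, 52.0, 34.0, 22.0, 15.0, 10.0, 0.0 cfs; ΣQ_DR = 275.0 cfs.
V = ΣQ_DR · Δt = 275.0 × 21600 s = 5.940 × 10^6 ft³.
Over A = 1.94 mi², depth = V / A = 1.32 in.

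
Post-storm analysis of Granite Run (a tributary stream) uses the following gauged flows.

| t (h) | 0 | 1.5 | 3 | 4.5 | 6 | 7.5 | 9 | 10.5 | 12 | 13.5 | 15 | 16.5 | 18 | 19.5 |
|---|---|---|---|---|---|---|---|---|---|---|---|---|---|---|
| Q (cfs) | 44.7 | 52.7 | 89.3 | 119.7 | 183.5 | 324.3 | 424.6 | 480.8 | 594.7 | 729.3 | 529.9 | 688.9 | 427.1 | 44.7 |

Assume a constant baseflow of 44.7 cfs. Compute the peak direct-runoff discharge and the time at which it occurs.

Q_p = 684.6 cfs at t = 13.5 h

Subtracting baseflow gives direct-runoff ordinates: 0.0, 8.0, 44.6, 75.0, 138.8, 279.6, 379.9, 436.1, 550.0, 684.6, 485.2, 644.2, 382.4, 0.0 cfs.
The maximum is 684.6 cfs, occurring at the reading for t = 13.5 h.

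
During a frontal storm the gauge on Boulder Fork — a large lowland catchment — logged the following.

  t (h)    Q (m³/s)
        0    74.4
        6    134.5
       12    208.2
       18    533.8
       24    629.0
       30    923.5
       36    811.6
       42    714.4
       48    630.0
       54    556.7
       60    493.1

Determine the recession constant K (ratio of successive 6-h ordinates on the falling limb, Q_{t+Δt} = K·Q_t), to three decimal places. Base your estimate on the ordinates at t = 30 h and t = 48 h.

K ≈ 0.880

Using the recession-limb readings at t = 30 h and t = 48 h: Q falls from 923.5 to 630.0 m³/s over 3 intervals.
K = (Q₂/Q₁)^(1/3) = (630.0/923.5)^(1/3) = 0.880.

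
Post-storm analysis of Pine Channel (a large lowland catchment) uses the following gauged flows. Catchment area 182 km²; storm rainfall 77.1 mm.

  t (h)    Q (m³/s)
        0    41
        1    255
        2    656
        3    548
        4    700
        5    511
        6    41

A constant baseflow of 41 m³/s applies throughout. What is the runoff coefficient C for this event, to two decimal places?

C ≈ 0.63

ΣQ_DR = 2465 m³/s; V = ΣQ_DR·Δt = 8.874 × 10^6 m³.
Runoff depth d = V / A = 48.76 mm.
C = d / P = 48.76 / 77.1 = 0.63.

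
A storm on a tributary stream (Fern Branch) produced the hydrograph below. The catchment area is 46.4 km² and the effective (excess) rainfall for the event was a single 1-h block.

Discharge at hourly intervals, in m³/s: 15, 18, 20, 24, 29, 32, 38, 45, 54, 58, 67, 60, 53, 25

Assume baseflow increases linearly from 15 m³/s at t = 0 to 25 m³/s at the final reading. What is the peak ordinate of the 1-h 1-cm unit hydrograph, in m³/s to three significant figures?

Direct runoff: 0.00, 2.23, 3.46, 6.69, 10.92, 13.15, 18.38, 24.62, 32.85, 36.08, 44.31, 36.54, 28.77, 0.00 m³/s; ΣQ_DR = 258.0 m³/s, peak = 44.31 m³/s.
Runoff depth d = ΣQ_DR·Δt / A = 258.0 × 3600 / (46.4 km²) = 20.02 mm.
The 1-cm UH is the DRH scaled by (10 mm)/d, so U_p = 44.31 × 10/20.02 = 22.1 m³/s.

U_p ≈ 22.1 m³/s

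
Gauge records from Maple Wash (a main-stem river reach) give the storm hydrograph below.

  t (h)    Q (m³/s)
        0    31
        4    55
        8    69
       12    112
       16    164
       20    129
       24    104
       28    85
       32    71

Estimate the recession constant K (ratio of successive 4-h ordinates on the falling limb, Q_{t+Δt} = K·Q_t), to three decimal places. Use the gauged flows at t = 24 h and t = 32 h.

K ≈ 0.826

Using the recession-limb readings at t = 24 h and t = 32 h: Q falls from 104 to 71 m³/s over 2 intervals.
K = (Q₂/Q₁)^(1/2) = (71/104)^(1/2) = 0.826.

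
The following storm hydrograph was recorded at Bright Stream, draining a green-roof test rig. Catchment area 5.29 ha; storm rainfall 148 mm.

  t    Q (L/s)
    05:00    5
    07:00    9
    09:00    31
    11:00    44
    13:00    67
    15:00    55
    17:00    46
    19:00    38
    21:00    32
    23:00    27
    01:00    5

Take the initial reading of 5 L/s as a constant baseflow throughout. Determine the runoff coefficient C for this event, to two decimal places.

ΣQ_DR = 304.0 L/s; V = ΣQ_DR·Δt = 2.189 × 10^6 L.
Runoff depth d = V / A = 41.38 mm.
C = d / P = 41.38 / 148 = 0.28.

C ≈ 0.28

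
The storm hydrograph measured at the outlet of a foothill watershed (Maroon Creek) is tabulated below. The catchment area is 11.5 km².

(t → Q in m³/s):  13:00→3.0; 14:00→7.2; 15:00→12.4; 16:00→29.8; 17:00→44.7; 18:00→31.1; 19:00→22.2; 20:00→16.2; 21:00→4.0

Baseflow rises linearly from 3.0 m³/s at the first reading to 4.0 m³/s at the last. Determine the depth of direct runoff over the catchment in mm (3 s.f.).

d ≈ 43.5 mm

Direct runoff: 0.00, 4.08, 9.15, 26.43, 41.20, 27.48, 18.45, 12.32, 0.00 m³/s; ΣQ_DR = 139.1 m³/s.
V = ΣQ_DR · Δt = 139.1 × 3600 s = 5.008 × 10^5 m³.
Over A = 11.5 km², depth = V / A = 43.5 mm.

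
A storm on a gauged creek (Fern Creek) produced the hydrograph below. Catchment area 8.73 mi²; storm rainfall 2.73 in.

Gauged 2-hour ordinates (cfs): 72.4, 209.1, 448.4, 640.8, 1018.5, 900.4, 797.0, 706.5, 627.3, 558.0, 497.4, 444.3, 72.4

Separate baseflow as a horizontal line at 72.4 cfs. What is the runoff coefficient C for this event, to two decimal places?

ΣQ_DR = 6051 cfs; V = ΣQ_DR·Δt = 4.357 × 10^7 ft³.
Runoff depth d = V / A = 2.148 in.
C = d / P = 2.148 / 2.73 = 0.79.

C ≈ 0.79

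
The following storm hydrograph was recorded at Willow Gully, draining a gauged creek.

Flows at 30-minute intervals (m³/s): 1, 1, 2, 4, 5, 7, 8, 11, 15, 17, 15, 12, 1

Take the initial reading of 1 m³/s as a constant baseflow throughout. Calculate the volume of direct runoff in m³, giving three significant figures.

V ≈ 1.55 × 10^5 m³

Direct-runoff ordinates (Q − Q_b): 0.0, 0.0, 1.0, 3.0, 4.0, 6.0, 7.0, 10.0, 14.0, 16.0, 14.0, 11.0, 0.0 m³/s.
ΣQ_DR = 86.00 m³/s.
With Δt = 0.5 h = 1800 s, V = ΣQ_DR · Δt = 86.00 × 1800 = 1.55 × 10^5 m³.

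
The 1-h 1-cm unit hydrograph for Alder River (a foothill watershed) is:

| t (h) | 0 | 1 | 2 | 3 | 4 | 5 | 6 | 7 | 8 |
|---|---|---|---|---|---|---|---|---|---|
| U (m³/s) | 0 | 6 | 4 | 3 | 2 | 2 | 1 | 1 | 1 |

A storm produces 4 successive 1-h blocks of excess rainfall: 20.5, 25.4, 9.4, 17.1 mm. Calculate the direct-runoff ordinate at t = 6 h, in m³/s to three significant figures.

By discrete convolution, Q_j = Σ (P_i / 10 mm) · U_{j−i}.
At t = 6 h (j=6): Q = (20.5/10)·1 + (25.4/10)·2 + (9.4/10)·2 + (17.1/10)·3 = 14.1 m³/s.

Q ≈ 14.1 m³/s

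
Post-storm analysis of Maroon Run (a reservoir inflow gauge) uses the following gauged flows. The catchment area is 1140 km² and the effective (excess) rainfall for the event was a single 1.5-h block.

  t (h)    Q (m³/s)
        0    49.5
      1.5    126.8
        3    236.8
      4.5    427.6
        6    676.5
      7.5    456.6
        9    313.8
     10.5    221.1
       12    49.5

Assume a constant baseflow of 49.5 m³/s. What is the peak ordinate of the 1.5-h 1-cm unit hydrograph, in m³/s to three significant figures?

Direct runoff: 0.0, 77.3, 187.3, 378.1, 627.0, 407.1, 264.3, 171.6, 0.0 m³/s; ΣQ_DR = 2113 m³/s, peak = 627.0 m³/s.
Runoff depth d = ΣQ_DR·Δt / A = 2113 × 5400 / (1140 km²) = 10.01 mm.
The 1-cm UH is the DRH scaled by (10 mm)/d, so U_p = 627.0 × 10/10.01 = 627 m³/s.

U_p ≈ 627 m³/s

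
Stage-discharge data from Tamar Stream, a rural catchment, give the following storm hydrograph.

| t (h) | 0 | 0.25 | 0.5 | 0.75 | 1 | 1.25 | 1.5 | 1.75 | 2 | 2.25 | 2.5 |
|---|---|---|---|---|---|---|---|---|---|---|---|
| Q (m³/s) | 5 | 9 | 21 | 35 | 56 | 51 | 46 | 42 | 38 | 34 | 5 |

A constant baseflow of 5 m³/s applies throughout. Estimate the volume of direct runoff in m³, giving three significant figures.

V ≈ 2.58 × 10^5 m³

Direct-runoff ordinates (Q − Q_b): 0.0, 4.0, 16.0, 30.0, 51.0, 46.0, 41.0, 37.0, 33.0, 29.0, 0.0 m³/s.
ΣQ_DR = 287.0 m³/s.
With Δt = 0.25 h = 900 s, V = ΣQ_DR · Δt = 287.0 × 900 = 2.58 × 10^5 m³.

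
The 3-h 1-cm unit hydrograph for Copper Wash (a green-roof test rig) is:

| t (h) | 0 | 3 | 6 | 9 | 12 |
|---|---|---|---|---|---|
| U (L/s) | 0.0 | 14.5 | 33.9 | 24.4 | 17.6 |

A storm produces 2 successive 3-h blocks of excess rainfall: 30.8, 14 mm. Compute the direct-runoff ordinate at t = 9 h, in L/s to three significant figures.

By discrete convolution, Q_j = Σ (P_i / 10 mm) · U_{j−i}.
At t = 9 h (j=3): Q = (30.8/10)·24.4 + (14/10)·33.9 = 123 L/s.

Q ≈ 123 L/s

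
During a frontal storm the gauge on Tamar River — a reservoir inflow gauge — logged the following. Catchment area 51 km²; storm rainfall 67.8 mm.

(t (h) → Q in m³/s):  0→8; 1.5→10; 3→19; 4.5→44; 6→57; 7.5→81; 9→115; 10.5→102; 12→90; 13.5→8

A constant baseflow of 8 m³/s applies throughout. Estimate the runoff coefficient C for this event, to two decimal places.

ΣQ_DR = 454.0 m³/s; V = ΣQ_DR·Δt = 2.452 × 10^6 m³.
Runoff depth d = V / A = 48.07 mm.
C = d / P = 48.07 / 67.8 = 0.71.

C ≈ 0.71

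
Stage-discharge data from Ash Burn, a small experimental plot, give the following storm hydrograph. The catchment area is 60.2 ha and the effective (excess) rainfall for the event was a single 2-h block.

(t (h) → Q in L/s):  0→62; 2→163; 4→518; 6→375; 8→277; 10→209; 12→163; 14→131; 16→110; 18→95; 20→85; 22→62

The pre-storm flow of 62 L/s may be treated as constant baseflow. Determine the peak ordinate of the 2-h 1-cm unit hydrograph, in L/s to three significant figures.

Direct runoff: 0.0, 101.0, 456.0, 313.0, 215.0, 147.0, 101.0, 69.0, 48.0, 33.0, 23.0, 0.0 L/s; ΣQ_DR = 1506 L/s, peak = 456.0 L/s.
Runoff depth d = ΣQ_DR·Δt / A = 1506 × 7200 / (60.2 ha) = 18.01 mm.
The 1-cm UH is the DRH scaled by (10 mm)/d, so U_p = 456.0 × 10/18.01 = 253 L/s.

U_p ≈ 253 L/s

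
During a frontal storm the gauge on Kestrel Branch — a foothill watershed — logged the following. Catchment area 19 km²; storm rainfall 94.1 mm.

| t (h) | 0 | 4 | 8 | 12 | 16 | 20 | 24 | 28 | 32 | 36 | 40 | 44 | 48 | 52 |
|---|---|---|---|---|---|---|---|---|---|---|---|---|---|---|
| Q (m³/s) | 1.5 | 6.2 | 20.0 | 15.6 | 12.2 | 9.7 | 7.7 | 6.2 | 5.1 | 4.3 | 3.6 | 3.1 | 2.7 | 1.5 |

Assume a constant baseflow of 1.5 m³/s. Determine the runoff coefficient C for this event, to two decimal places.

C ≈ 0.63

ΣQ_DR = 78.40 m³/s; V = ΣQ_DR·Δt = 1.129 × 10^6 m³.
Runoff depth d = V / A = 59.42 mm.
C = d / P = 59.42 / 94.1 = 0.63.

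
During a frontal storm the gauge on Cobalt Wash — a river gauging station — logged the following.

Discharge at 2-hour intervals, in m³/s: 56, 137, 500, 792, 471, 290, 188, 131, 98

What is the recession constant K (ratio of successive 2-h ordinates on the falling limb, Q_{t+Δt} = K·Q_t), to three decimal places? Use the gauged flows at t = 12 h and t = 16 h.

K ≈ 0.722

Using the recession-limb readings at t = 12 h and t = 16 h: Q falls from 188 to 98 m³/s over 2 intervals.
K = (Q₂/Q₁)^(1/2) = (98/188)^(1/2) = 0.722.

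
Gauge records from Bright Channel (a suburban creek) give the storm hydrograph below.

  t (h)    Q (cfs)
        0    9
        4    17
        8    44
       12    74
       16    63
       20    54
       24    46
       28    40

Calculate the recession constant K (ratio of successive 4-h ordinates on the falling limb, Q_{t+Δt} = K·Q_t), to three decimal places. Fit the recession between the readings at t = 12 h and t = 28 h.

Using the recession-limb readings at t = 12 h and t = 28 h: Q falls from 74 to 40 cfs over 4 intervals.
K = (Q₂/Q₁)^(1/4) = (40/74)^(1/4) = 0.857.

K ≈ 0.857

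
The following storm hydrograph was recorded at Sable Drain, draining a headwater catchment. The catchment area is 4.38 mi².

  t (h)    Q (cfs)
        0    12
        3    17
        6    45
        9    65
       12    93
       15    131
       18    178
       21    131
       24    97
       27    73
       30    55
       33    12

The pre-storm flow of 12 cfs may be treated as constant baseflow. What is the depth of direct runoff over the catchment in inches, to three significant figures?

d ≈ 0.812 in

Direct runoff: 0.0, 5.0, 33.0, 53.0, 81.0, 119.0, 166.0, 119.0, 85.0, 61.0, 43.0, 0.0 cfs; ΣQ_DR = 765.0 cfs.
V = ΣQ_DR · Δt = 765.0 × 10800 s = 8.262 × 10^6 ft³.
Over A = 4.38 mi², depth = V / A = 0.812 in.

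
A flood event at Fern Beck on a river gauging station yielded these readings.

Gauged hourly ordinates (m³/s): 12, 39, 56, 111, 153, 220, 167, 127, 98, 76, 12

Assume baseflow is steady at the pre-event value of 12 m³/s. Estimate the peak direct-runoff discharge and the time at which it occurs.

Q_p = 208.0 m³/s at t = 5 h

Subtracting baseflow gives direct-runoff ordinates: 0.0, 27.0, 44.0, 99.0, 141.0, 208.0, 155.0, 115.0, 86.0, 64.0, 0.0 m³/s.
The maximum is 208.0 m³/s, occurring at the reading for t = 5 h.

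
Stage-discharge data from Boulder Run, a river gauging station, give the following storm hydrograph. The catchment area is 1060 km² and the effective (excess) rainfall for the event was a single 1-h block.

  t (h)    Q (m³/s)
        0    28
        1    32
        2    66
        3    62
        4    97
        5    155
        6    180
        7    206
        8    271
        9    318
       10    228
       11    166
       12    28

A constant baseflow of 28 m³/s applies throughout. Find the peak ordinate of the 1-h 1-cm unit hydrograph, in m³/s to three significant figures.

Direct runoff: 0.0, 4.0, 38.0, 34.0, 69.0, 127.0, 152.0, 178.0, 243.0, 290.0, 200.0, 138.0, 0.0 m³/s; ΣQ_DR = 1473 m³/s, peak = 290.0 m³/s.
Runoff depth d = ΣQ_DR·Δt / A = 1473 × 3600 / (1060 km²) = 5.003 mm.
The 1-cm UH is the DRH scaled by (10 mm)/d, so U_p = 290.0 × 10/5.003 = 580 m³/s.

U_p ≈ 580 m³/s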